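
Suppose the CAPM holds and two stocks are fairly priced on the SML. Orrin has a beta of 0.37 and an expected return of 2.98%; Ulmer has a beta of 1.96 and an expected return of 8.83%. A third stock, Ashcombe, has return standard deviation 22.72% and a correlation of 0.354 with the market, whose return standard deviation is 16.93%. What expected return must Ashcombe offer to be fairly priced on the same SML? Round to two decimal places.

MRP = (8.83% − 2.98%) / (1.96 − 0.37) = 3.6792%
R_f = 2.98% − 0.37 × 3.6792% = 1.6187%
β_Ashcombe = ρ·σ_i/σ_m = 0.354 × 22.72 / 16.93 = 0.4751
E(R_Ashcombe) = R_f + β × MRP = 1.6187% + 0.4751 × 3.6792% = 3.37%

3.37%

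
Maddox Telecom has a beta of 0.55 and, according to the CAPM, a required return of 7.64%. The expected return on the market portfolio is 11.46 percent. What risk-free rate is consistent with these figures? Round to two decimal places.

E(R) = R_f + β(E(R_m) − R_f) = R_f(1 − β) + β·E(R_m)
7.64% = R_f × (1 − 0.55) + 0.55 × 11.46%
7.64% = R_f × 0.45 + 6.3030%
R_f = (7.64% − 6.3030%) / 0.45 = 2.97%

2.97%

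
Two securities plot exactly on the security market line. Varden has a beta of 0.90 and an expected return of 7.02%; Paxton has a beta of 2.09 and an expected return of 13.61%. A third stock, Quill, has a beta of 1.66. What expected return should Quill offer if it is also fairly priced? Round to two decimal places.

11.23%

MRP (SML slope) = (13.61% − 7.02%) / (2.09 − 0.90) = 6.59% / 1.19 = 5.5378%
R_f (intercept) = 7.02% − 0.90 × 5.5378% = 2.0360%
E(R_Quill) = R_f + β × MRP = 2.0360% + 1.66 × 5.5378% = 11.23%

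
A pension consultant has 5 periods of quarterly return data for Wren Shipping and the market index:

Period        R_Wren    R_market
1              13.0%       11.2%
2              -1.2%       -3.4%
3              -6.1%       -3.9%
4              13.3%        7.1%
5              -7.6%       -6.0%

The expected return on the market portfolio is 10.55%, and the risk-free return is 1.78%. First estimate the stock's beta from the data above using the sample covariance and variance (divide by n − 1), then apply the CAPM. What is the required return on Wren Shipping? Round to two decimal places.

Mean R_i = (13.0 − 1.2 − 6.1 + 13.3 − 7.6) / 5 = 2.2800%
Mean R_m = (11.2 − 3.4 − 3.9 + 7.1 − 6.0) / 5 = 1.0000%
Σ(R_i − R̄_i)(R_m − R̄_m) = 302.1000  ⇒  Cov = 302.1000 / 4 = 75.5250
Σ(R_m − R̄_m)² = 233.6200  ⇒  Var(R_m) = 233.6200 / 4 = 58.4050
β = Cov / Var(R_m) = 75.5250 / 58.4050 = 1.2931
MRP = 10.55% − 1.78% = 8.77%
E(R) = R_f + β × MRP = 1.78% + 1.2931 × 8.77% = 13.12%

13.12%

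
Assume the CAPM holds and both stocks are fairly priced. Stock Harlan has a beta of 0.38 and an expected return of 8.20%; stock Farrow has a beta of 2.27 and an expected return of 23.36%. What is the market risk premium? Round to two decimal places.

8.02%

Both satisfy E(R) = R_f + β·MRP, so the slope of the SML is
MRP = (23.36% − 8.20%) / (2.27 − 0.38) = 15.16% / 1.89 = 8.0212%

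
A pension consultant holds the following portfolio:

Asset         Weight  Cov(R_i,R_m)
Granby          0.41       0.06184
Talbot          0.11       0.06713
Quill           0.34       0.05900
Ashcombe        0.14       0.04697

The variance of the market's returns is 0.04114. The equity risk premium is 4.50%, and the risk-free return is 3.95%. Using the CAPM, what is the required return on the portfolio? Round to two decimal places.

β_Granby = 0.06184 / 0.04114 = 1.5032
β_Talbot = 0.06713 / 0.04114 = 1.6317
β_Quill = 0.05900 / 0.04114 = 1.4341
β_Ashcombe = 0.04697 / 0.04114 = 1.1417
β_P = Σ w_i β_i = 0.41×1.5032 + 0.11×1.6317 + 0.34×1.4341 + 0.14×1.1417 = 1.4432
E(R_P) = R_f + β_P × MRP = 3.95% + 1.4432 × 4.50% = 10.44%

10.44%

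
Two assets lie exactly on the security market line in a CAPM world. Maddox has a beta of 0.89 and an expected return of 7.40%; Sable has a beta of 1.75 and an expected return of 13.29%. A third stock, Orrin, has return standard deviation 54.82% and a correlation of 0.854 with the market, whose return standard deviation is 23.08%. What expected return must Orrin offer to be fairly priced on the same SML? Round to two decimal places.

15.20%

MRP = (13.29% − 7.40%) / (1.75 − 0.89) = 6.8488%
R_f = 7.40% − 0.89 × 6.8488% = 1.3046%
β_Orrin = ρ·σ_i/σ_m = 0.854 × 54.82 / 23.08 = 2.0284
E(R_Orrin) = R_f + β × MRP = 1.3046% + 2.0284 × 6.8488% = 15.20%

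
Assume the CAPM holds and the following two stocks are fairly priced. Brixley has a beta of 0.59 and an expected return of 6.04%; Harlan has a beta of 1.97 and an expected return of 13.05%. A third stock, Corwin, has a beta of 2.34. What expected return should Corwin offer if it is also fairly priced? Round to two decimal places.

14.93%

MRP (SML slope) = (13.05% − 6.04%) / (1.97 − 0.59) = 7.01% / 1.38 = 5.0797%
R_f (intercept) = 6.04% − 0.59 × 5.0797% = 3.0430%
E(R_Corwin) = R_f + β × MRP = 3.0430% + 2.34 × 5.0797% = 14.93%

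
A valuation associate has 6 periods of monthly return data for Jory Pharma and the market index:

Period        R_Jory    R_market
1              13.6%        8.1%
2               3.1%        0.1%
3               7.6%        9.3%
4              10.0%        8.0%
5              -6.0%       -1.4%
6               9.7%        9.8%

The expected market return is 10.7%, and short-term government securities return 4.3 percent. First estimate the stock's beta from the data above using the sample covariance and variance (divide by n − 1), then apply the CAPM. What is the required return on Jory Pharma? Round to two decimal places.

Mean R_i = (13.6 + 3.1 + 7.6 + 10.0 − 6.0 + 9.7) / 6 = 6.3333%
Mean R_m = (8.1 + 0.1 + 9.3 + 8.0 − 1.4 + 9.8) / 6 = 5.6500%
Σ(R_i − R̄_i)(R_m − R̄_m) = 149.9100  ⇒  Cov = 149.9100 / 5 = 29.9820
Σ(R_m − R̄_m)² = 122.5750  ⇒  Var(R_m) = 122.5750 / 5 = 24.5150
β = Cov / Var(R_m) = 29.9820 / 24.5150 = 1.2230
MRP = 10.7% − 4.3% = 6.40%
E(R) = R_f + β × MRP = 4.3% + 1.2230 × 6.4% = 12.13%

12.13%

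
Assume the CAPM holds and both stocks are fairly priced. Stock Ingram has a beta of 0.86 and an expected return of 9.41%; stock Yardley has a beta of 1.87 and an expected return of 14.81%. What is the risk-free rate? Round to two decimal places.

Both satisfy E(R) = R_f + β·MRP, so the slope of the SML is
MRP = (14.81% − 9.41%) / (1.87 − 0.86) = 5.40% / 1.01 = 5.3465%
R_f = E(R_Ingram) − β_Ingram·MRP = 9.41% − 0.86 × 5.3465% = 4.8120%

4.81%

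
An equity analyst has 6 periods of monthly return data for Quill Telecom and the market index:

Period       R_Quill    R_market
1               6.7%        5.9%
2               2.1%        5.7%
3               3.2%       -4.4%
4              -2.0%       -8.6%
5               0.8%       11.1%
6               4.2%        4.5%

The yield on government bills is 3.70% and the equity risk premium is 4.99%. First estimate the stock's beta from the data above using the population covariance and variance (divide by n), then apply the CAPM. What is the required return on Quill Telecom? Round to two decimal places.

Mean R_i = (6.7 + 2.1 + 3.2 − 2.0 + 0.8 + 4.2) / 6 = 2.5000%
Mean R_m = (5.9 + 5.7 − 4.4 − 8.6 + 11.1 + 4.5) / 6 = 2.3667%
Σ(R_i − R̄_i)(R_m − R̄_m) = 46.9000  ⇒  Cov = 46.9000 / 6 = 7.8167
Σ(R_m − R̄_m)² = 270.4733  ⇒  Var(R_m) = 270.4733 / 6 = 45.0789
β = Cov / Var(R_m) = 7.8167 / 45.0789 = 0.1734
E(R) = R_f + β × MRP = 3.70% + 0.1734 × 4.99% = 4.57%

4.57%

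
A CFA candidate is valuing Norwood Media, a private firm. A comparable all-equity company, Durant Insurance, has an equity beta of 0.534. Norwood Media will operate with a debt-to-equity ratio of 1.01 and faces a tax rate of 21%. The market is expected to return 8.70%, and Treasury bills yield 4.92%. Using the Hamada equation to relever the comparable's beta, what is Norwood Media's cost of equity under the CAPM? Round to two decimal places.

8.55%

β_L = β_U × [1 + (1 − t)(D/E)] = 0.534 × [1 + (1 − 0.21) × 1.01]
    = 0.534 × [1 + 0.79 × 1.01] = 0.534 × 1.7979 = 0.9601
MRP = 8.70% − 4.92% = 3.78%
E(R) = R_f + β_L × MRP = 4.92% + 0.9601 × 3.78% = 8.55%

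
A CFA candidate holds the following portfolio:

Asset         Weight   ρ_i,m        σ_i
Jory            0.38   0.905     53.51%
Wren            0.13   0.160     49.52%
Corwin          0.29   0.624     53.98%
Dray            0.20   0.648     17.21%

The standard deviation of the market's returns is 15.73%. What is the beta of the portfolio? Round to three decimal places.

1.998

β_Jory = 0.905 × 53.51% / 15.73% = 3.0786
β_Wren = 0.160 × 49.52% / 15.73% = 0.5037
β_Corwin = 0.624 × 53.98% / 15.73% = 2.1414
β_Dray = 0.648 × 17.21% / 15.73% = 0.7090
β_P = Σ w_i β_i = 0.38×3.0786 + 0.13×0.5037 + 0.29×2.1414 + 0.20×0.7090 = 1.9982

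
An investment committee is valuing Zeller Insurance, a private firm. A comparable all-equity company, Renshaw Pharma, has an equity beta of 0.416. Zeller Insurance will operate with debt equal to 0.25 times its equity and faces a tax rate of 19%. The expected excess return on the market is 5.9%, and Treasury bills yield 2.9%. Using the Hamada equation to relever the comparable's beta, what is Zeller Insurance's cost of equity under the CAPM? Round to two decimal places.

β_L = β_U × [1 + (1 − t)(D/E)] = 0.416 × [1 + (1 − 0.19) × 0.25]
    = 0.416 × [1 + 0.81 × 0.25] = 0.416 × 1.2025 = 0.5002
E(R) = R_f + β_L × MRP = 2.9% + 0.5002 × 5.9% = 5.85%

5.85%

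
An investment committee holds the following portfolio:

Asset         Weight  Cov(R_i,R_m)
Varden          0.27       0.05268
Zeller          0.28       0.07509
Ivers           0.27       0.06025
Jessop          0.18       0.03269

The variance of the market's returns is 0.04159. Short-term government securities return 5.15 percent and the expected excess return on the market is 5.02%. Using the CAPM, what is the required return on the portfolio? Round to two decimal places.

β_Varden = 0.05268 / 0.04159 = 1.2667
β_Zeller = 0.07509 / 0.04159 = 1.8055
β_Ivers = 0.06025 / 0.04159 = 1.4487
β_Jessop = 0.03269 / 0.04159 = 0.7860
β_P = Σ w_i β_i = 0.27×1.2667 + 0.28×1.8055 + 0.27×1.4487 + 0.18×0.7860 = 1.3802
E(R_P) = R_f + β_P × MRP = 5.15% + 1.3802 × 5.02% = 12.08%

12.08%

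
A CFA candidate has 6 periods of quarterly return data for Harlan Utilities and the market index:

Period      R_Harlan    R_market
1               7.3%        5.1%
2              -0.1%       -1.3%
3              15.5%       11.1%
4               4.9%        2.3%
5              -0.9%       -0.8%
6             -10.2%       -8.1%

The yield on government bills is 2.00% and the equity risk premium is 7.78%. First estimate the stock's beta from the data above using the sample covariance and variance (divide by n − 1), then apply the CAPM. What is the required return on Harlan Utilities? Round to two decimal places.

Mean R_i = (7.3 − 0.1 + 15.5 + 4.9 − 0.9 − 10.2) / 6 = 2.7500%
Mean R_m = (5.1 − 1.3 + 11.1 + 2.3 − 0.8 − 8.1) / 6 = 1.3833%
Σ(R_i − R̄_i)(R_m − R̄_m) = 281.1950  ⇒  Cov = 281.1950 / 5 = 56.2390
Σ(R_m − R̄_m)² = 210.9683  ⇒  Var(R_m) = 210.9683 / 5 = 42.1937
β = Cov / Var(R_m) = 56.2390 / 42.1937 = 1.3329
E(R) = R_f + β × MRP = 2.00% + 1.3329 × 7.78% = 12.37%

12.37%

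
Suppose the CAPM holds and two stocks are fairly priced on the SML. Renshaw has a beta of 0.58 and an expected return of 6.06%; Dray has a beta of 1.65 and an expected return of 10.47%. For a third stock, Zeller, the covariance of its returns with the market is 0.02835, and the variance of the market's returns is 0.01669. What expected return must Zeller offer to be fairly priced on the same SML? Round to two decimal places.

10.67%

MRP = (10.47% − 6.06%) / (1.65 − 0.58) = 4.1215%
R_f = 6.06% − 0.58 × 4.1215% = 3.6695%
β_Zeller = Cov / Var(R_m) = 0.02835 / 0.01669 = 1.6986
E(R_Zeller) = R_f + β × MRP = 3.6695% + 1.6986 × 4.1215% = 10.67%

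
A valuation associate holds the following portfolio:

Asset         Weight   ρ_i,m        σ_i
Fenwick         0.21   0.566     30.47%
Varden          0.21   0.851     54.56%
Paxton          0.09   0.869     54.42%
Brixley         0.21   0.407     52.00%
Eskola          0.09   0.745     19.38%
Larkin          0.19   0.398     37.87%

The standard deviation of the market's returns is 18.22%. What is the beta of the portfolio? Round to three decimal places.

1.440

β_Fenwick = 0.566 × 30.47% / 18.22% = 0.9465
β_Varden = 0.851 × 54.56% / 18.22% = 2.5483
β_Paxton = 0.869 × 54.42% / 18.22% = 2.5956
β_Brixley = 0.407 × 52.00% / 18.22% = 1.1616
β_Eskola = 0.745 × 19.38% / 18.22% = 0.7924
β_Larkin = 0.398 × 37.87% / 18.22% = 0.8272
β_P = Σ w_i β_i = 0.21×0.9465 + 0.21×2.5483 + 0.09×2.5956 + 0.21×1.1616 + 0.09×0.7924 + 0.19×0.8272 = 1.4399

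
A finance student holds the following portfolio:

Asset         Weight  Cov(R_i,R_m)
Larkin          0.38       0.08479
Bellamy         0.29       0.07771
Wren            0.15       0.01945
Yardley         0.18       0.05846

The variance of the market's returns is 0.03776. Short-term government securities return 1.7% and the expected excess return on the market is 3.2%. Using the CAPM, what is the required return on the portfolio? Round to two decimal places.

7.48%

β_Larkin = 0.08479 / 0.03776 = 2.2455
β_Bellamy = 0.07771 / 0.03776 = 2.0580
β_Wren = 0.01945 / 0.03776 = 0.5151
β_Yardley = 0.05846 / 0.03776 = 1.5482
β_P = Σ w_i β_i = 0.38×2.2455 + 0.29×2.0580 + 0.15×0.5151 + 0.18×1.5482 = 1.8061
E(R_P) = R_f + β_P × MRP = 1.7% + 1.8061 × 3.2% = 7.48%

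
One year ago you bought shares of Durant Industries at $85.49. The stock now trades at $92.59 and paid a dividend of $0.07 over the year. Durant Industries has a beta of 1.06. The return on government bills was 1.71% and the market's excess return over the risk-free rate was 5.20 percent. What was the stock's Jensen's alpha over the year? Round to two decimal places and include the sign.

Realised HPR = (P1 + D1 − P0) / P0 = (92.59 + 0.07 − 85.49) / 85.49 = 7.17 / 85.49 = 8.3869%
CAPM required = R_f + β·MRP = 1.71% + 1.06 × 5.20% = 7.2220%
α = realised − required = 8.3869% − 7.2220% = +1.16%

+1.16%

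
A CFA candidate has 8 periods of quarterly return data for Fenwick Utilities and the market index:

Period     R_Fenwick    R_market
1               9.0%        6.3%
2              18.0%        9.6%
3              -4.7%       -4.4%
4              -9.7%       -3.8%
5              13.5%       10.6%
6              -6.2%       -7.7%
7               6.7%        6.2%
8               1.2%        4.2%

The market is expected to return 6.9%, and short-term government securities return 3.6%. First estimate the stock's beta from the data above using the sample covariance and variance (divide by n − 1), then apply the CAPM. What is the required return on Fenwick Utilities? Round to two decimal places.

8.00%

Mean R_i = (9.0 + 18.0 − 4.7 − 9.7 + 13.5 − 6.2 + 6.7 + 1.2) / 8 = 3.4750%
Mean R_m = (6.3 + 9.6 − 4.4 − 3.8 + 10.6 − 7.7 + 6.2 + 4.2) / 8 = 2.6250%
Σ(R_i − R̄_i)(R_m − R̄_m) = 451.4850  ⇒  Cov = 451.4850 / 7 = 64.4979
Σ(R_m − R̄_m)² = 338.2550  ⇒  Var(R_m) = 338.2550 / 7 = 48.3221
β = Cov / Var(R_m) = 64.4979 / 48.3221 = 1.3347
MRP = 6.9% − 3.6% = 3.30%
E(R) = R_f + β × MRP = 3.6% + 1.3347 × 3.3% = 8.00%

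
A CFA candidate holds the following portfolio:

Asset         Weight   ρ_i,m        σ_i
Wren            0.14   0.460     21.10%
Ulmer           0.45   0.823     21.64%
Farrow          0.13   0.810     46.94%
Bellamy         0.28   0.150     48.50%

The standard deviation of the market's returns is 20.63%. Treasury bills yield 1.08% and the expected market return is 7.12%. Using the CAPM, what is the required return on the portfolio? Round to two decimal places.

β_Wren = 0.460 × 21.10% / 20.63% = 0.4705
β_Ulmer = 0.823 × 21.64% / 20.63% = 0.8633
β_Farrow = 0.810 × 46.94% / 20.63% = 1.8430
β_Bellamy = 0.150 × 48.50% / 20.63% = 0.3526
β_P = Σ w_i β_i = 0.14×0.4705 + 0.45×0.8633 + 0.13×1.8430 + 0.28×0.3526 = 0.7927
MRP = 7.12% − 1.08% = 6.04%
E(R_P) = R_f + β_P × MRP = 1.08% + 0.7927 × 6.04% = 5.87%

5.87%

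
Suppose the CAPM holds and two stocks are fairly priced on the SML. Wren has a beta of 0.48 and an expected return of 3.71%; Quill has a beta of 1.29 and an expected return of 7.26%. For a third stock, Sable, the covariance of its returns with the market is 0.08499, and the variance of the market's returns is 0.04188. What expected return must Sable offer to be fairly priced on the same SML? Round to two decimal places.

MRP = (7.26% − 3.71%) / (1.29 − 0.48) = 4.3827%
R_f = 3.71% − 0.48 × 4.3827% = 1.6063%
β_Sable = Cov / Var(R_m) = 0.08499 / 0.04188 = 2.0294
E(R_Sable) = R_f + β × MRP = 1.6063% + 2.0294 × 4.3827% = 10.50%

10.50%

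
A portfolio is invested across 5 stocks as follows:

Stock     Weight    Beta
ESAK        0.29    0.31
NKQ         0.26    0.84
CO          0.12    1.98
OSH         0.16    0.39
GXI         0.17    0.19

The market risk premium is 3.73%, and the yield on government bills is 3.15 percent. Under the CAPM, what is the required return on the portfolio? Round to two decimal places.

β_P = Σ w_i β_i = 0.29×0.31 + 0.26×0.84 + 0.12×1.98 + 0.16×0.39 + 0.17×0.19 = 0.6406
E(R_P) = R_f + β_P × MRP = 3.15% + 0.6406 × 3.73% = 5.54%

5.54%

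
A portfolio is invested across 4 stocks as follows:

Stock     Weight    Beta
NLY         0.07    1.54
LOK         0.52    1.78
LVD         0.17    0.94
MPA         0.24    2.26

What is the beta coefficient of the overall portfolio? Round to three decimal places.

β_P = Σ w_i β_i = 0.07×1.54 + 0.52×1.78 + 0.17×0.94 + 0.24×2.26 = 1.7356

1.736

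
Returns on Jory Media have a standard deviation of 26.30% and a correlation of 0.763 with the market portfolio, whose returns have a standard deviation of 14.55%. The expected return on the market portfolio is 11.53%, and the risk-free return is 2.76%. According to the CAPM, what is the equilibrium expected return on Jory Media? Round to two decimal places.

14.86%

β = ρ × σ_i / σ_m = 0.763 × 26.30% / 14.55% = 1.3792
MRP = 11.53% − 2.76% = 8.77%
E(R) = 2.76% + 1.3792 × 8.77% = 14.86%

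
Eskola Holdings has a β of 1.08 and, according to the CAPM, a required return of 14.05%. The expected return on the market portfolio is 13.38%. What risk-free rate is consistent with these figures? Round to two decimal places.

5.01%

E(R) = R_f + β(E(R_m) − R_f) = R_f(1 − β) + β·E(R_m)
14.05% = R_f × (1 − 1.08) + 1.08 × 13.38%
14.05% = R_f × -0.08 + 14.4504%
R_f = (14.05% − 14.4504%) / -0.08 = 5.01%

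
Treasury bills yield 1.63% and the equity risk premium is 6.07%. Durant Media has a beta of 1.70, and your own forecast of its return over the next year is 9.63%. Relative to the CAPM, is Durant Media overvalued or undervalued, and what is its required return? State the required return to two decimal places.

Required return = R_f + β·MRP = 1.63% + 1.70 × 6.07% = 11.95%
Forecast 9.63% < required 11.95% → the stock plots below the SML → overvalued.

Overvalued; required return 11.95%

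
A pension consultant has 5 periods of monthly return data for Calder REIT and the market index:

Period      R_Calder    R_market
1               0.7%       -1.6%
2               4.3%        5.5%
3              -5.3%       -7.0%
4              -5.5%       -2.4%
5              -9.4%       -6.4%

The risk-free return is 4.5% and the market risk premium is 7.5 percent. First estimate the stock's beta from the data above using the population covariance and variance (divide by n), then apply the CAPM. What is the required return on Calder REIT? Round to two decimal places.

11.75%

Mean R_i = (0.7 + 4.3 − 5.3 − 5.5 − 9.4) / 5 = -3.0400%
Mean R_m = (-1.6 + 5.5 − 7.0 − 2.4 − 6.4) / 5 = -2.3800%
Σ(R_i − R̄_i)(R_m − R̄_m) = 96.8140  ⇒  Cov = 96.8140 / 5 = 19.3628
Σ(R_m − R̄_m)² = 100.2080  ⇒  Var(R_m) = 100.2080 / 5 = 20.0416
β = Cov / Var(R_m) = 19.3628 / 20.0416 = 0.9661
E(R) = R_f + β × MRP = 4.5% + 0.9661 × 7.5% = 11.75%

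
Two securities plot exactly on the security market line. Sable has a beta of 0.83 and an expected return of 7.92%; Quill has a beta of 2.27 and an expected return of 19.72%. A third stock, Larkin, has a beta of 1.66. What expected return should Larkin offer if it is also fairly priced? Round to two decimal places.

MRP (SML slope) = (19.72% − 7.92%) / (2.27 − 0.83) = 11.80% / 1.44 = 8.1944%
R_f (intercept) = 7.92% − 0.83 × 8.1944% = 1.1186%
E(R_Larkin) = R_f + β × MRP = 1.1186% + 1.66 × 8.1944% = 14.72%

14.72%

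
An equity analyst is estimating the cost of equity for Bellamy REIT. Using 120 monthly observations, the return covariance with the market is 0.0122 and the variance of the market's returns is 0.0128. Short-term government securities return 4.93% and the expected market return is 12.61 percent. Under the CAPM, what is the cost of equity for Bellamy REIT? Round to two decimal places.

12.25%

β = Cov(R_i, R_m) / Var(R_m) = 0.0122 / 0.0128 = 0.9531
MRP = 12.61% − 4.93% = 7.68%
E(R) = R_f + β × MRP = 4.93% + 0.9531 × 7.68% = 12.25%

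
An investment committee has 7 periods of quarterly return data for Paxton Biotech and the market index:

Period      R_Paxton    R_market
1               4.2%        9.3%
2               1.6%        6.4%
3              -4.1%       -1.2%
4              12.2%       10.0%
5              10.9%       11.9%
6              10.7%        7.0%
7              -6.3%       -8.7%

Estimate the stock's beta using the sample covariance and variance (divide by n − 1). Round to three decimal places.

0.900

Mean R_i = (4.2 + 1.6 − 4.1 + 12.2 + 10.9 + 10.7 − 6.3) / 7 = 4.1714%
Mean R_m = (9.3 + 6.4 − 1.2 + 10.0 + 11.9 + 7.0 − 8.7) / 7 = 4.9571%
Σ(R_i − R̄_i)(R_m − R̄_m) = 290.8914  ⇒  Cov = 290.8914 / 6 = 48.4819
Σ(R_m − R̄_m)² = 323.1771  ⇒  Var(R_m) = 323.1771 / 6 = 53.8629
β = Cov / Var(R_m) = 48.4819 / 53.8629 = 0.9001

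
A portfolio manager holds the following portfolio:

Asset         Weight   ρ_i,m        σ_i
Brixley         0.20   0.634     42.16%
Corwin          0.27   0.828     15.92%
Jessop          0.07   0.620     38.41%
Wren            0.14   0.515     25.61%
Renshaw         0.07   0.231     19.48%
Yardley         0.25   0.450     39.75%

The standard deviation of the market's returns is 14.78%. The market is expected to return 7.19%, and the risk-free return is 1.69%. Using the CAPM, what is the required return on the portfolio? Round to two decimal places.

β_Brixley = 0.634 × 42.16% / 14.78% = 1.8085
β_Corwin = 0.828 × 15.92% / 14.78% = 0.8919
β_Jessop = 0.620 × 38.41% / 14.78% = 1.6112
β_Wren = 0.515 × 25.61% / 14.78% = 0.8924
β_Renshaw = 0.231 × 19.48% / 14.78% = 0.3045
β_Yardley = 0.450 × 39.75% / 14.78% = 1.2103
β_P = Σ w_i β_i = 0.20×1.8085 + 0.27×0.8919 + 0.07×1.6112 + 0.14×0.8924 + 0.07×0.3045 + 0.25×1.2103 = 1.1641
MRP = 7.19% − 1.69% = 5.50%
E(R_P) = R_f + β_P × MRP = 1.69% + 1.1641 × 5.50% = 8.09%

8.09%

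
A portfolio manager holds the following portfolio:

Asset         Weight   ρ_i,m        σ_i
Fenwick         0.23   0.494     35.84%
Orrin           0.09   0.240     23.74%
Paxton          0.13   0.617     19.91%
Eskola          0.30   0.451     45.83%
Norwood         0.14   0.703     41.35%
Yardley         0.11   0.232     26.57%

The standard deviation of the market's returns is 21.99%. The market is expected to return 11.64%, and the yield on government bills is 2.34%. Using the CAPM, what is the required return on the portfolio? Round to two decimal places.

9.58%

β_Fenwick = 0.494 × 35.84% / 21.99% = 0.8051
β_Orrin = 0.240 × 23.74% / 21.99% = 0.2591
β_Paxton = 0.617 × 19.91% / 21.99% = 0.5586
β_Eskola = 0.451 × 45.83% / 21.99% = 0.9399
β_Norwood = 0.703 × 41.35% / 21.99% = 1.3219
β_Yardley = 0.232 × 26.57% / 21.99% = 0.2803
β_P = Σ w_i β_i = 0.23×0.8051 + 0.09×0.2591 + 0.13×0.5586 + 0.30×0.9399 + 0.14×1.3219 + 0.11×0.2803 = 0.7790
MRP = 11.64% − 2.34% = 9.30%
E(R_P) = R_f + β_P × MRP = 2.34% + 0.7790 × 9.30% = 9.58%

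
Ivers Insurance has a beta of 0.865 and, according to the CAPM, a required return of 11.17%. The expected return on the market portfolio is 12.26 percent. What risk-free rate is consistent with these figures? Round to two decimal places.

E(R) = R_f + β(E(R_m) − R_f) = R_f(1 − β) + β·E(R_m)
11.17% = R_f × (1 − 0.865) + 0.865 × 12.26%
11.17% = R_f × 0.135 + 10.60490%
R_f = (11.17% − 10.60490%) / 0.135 = 4.19%

4.19%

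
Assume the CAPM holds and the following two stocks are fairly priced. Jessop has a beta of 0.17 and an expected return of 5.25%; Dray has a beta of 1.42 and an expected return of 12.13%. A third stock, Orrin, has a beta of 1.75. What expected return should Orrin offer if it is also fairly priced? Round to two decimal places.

MRP (SML slope) = (12.13% − 5.25%) / (1.42 − 0.17) = 6.88% / 1.25 = 5.5040%
R_f (intercept) = 5.25% − 0.17 × 5.5040% = 4.3143%
E(R_Orrin) = R_f + β × MRP = 4.3143% + 1.75 × 5.5040% = 13.95%

13.95%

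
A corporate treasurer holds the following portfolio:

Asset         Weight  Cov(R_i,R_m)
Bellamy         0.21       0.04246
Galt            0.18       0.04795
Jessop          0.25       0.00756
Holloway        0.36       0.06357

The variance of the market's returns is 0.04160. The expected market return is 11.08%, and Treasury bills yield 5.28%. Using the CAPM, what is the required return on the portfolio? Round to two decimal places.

11.18%

β_Bellamy = 0.04246 / 0.04160 = 1.0207
β_Galt = 0.04795 / 0.04160 = 1.1526
β_Jessop = 0.00756 / 0.04160 = 0.1817
β_Holloway = 0.06357 / 0.04160 = 1.5281
β_P = Σ w_i β_i = 0.21×1.0207 + 0.18×1.1526 + 0.25×0.1817 + 0.36×1.5281 = 1.0174
MRP = 11.08% − 5.28% = 5.80%
E(R_P) = R_f + β_P × MRP = 5.28% + 1.0174 × 5.80% = 11.18%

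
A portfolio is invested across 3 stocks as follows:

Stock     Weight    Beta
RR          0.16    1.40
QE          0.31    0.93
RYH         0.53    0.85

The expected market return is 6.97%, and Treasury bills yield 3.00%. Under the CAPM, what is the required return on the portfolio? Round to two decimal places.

β_P = Σ w_i β_i = 0.16×1.40 + 0.31×0.93 + 0.53×0.85 = 0.9628
MRP = 6.97% − 3.00% = 3.97%
E(R_P) = R_f + β_P × MRP = 3.00% + 0.9628 × 3.97% = 6.82%

6.82%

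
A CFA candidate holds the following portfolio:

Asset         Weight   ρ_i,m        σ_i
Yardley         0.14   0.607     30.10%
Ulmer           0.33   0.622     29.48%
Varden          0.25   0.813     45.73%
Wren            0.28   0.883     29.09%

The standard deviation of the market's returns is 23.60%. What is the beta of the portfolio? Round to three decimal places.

1.063

β_Yardley = 0.607 × 30.10% / 23.60% = 0.7742
β_Ulmer = 0.622 × 29.48% / 23.60% = 0.7770
β_Varden = 0.813 × 45.73% / 23.60% = 1.5754
β_Wren = 0.883 × 29.09% / 23.60% = 1.0884
β_P = Σ w_i β_i = 0.14×0.7742 + 0.33×0.7770 + 0.25×1.5754 + 0.28×1.0884 = 1.0634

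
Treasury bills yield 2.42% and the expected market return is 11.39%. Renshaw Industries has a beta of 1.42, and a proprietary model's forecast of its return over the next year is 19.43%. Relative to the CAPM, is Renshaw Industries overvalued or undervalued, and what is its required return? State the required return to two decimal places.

Undervalued; required return 15.16%

MRP = 11.39% − 2.42% = 8.97%
Required return = R_f + β·MRP = 2.42% + 1.42 × 8.97% = 15.16%
Forecast 19.43% > required 15.16% → the stock plots above the SML → undervalued.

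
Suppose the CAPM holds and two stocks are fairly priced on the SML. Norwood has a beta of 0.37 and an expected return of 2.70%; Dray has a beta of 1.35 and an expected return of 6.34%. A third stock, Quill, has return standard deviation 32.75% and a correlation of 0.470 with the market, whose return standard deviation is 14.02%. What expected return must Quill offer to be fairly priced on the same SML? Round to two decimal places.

5.40%

MRP = (6.34% − 2.70%) / (1.35 − 0.37) = 3.7143%
R_f = 2.70% − 0.37 × 3.7143% = 1.3257%
β_Quill = ρ·σ_i/σ_m = 0.470 × 32.75 / 14.02 = 1.0979
E(R_Quill) = R_f + β × MRP = 1.3257% + 1.0979 × 3.7143% = 5.40%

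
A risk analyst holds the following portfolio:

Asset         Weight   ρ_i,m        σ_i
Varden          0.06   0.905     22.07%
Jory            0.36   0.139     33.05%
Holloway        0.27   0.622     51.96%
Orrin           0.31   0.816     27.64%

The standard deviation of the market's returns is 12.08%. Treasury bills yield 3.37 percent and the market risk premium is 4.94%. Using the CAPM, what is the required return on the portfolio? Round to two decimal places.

β_Varden = 0.905 × 22.07% / 12.08% = 1.6534
β_Jory = 0.139 × 33.05% / 12.08% = 0.3803
β_Holloway = 0.622 × 51.96% / 12.08% = 2.6754
β_Orrin = 0.816 × 27.64% / 12.08% = 1.8671
β_P = Σ w_i β_i = 0.06×1.6534 + 0.36×0.3803 + 0.27×2.6754 + 0.31×1.8671 = 1.5373
E(R_P) = R_f + β_P × MRP = 3.37% + 1.5373 × 4.94% = 10.96%

10.96%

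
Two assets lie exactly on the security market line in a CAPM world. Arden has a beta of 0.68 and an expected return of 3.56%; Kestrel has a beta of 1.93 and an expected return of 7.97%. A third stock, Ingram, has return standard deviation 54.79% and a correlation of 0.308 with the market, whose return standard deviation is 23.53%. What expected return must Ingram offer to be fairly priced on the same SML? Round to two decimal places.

3.69%

MRP = (7.97% − 3.56%) / (1.93 − 0.68) = 3.5280%
R_f = 3.56% − 0.68 × 3.5280% = 1.1610%
β_Ingram = ρ·σ_i/σ_m = 0.308 × 54.79 / 23.53 = 0.7172
E(R_Ingram) = R_f + β × MRP = 1.1610% + 0.7172 × 3.5280% = 3.69%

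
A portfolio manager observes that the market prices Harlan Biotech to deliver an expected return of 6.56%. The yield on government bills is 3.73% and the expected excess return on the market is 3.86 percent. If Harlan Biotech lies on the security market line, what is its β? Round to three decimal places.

0.733

β = (E(R) − R_f) / MRP = (6.56% − 3.73%) / 3.86% = 2.83% / 3.86% = 0.733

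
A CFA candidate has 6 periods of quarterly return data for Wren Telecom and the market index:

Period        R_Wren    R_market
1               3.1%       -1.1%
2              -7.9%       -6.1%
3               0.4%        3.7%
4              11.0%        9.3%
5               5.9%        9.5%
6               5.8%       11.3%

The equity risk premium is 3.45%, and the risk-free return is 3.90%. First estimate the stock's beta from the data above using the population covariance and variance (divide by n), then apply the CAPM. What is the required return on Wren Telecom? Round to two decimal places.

6.63%

Mean R_i = (3.1 − 7.9 + 0.4 + 11.0 + 5.9 + 5.8) / 6 = 3.0500%
Mean R_m = (-1.1 − 6.1 + 3.7 + 9.3 + 9.5 + 11.3) / 6 = 4.4333%
Σ(R_i − R̄_i)(R_m − R̄_m) = 189.0200  ⇒  Cov = 189.0200 / 6 = 31.5033
Σ(R_m − R̄_m)² = 238.6133  ⇒  Var(R_m) = 238.6133 / 6 = 39.7689
β = Cov / Var(R_m) = 31.5033 / 39.7689 = 0.7922
E(R) = R_f + β × MRP = 3.90% + 0.7922 × 3.45% = 6.63%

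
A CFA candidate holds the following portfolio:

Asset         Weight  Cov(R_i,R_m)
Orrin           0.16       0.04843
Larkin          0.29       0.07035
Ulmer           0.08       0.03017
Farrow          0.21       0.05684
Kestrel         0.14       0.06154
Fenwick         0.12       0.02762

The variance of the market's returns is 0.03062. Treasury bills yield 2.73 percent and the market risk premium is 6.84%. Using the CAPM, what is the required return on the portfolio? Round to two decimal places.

14.89%

β_Orrin = 0.04843 / 0.03062 = 1.5816
β_Larkin = 0.07035 / 0.03062 = 2.2975
β_Ulmer = 0.03017 / 0.03062 = 0.9853
β_Farrow = 0.05684 / 0.03062 = 1.8563
β_Kestrel = 0.06154 / 0.03062 = 2.0098
β_Fenwick = 0.02762 / 0.03062 = 0.9020
β_P = Σ w_i β_i = 0.16×1.5816 + 0.29×2.2975 + 0.08×0.9853 + 0.21×1.8563 + 0.14×2.0098 + 0.12×0.9020 = 1.7776
E(R_P) = R_f + β_P × MRP = 2.73% + 1.7776 × 6.84% = 14.89%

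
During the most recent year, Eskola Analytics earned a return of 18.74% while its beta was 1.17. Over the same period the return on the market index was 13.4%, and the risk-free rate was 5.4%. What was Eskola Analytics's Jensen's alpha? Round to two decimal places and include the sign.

Market excess return = 13.4% − 5.4% = 8.00%
CAPM benchmark = R_f + β(R_m − R_f) = 5.4% + 1.17 × 8.0% = 14.7600%
α = actual − benchmark = 18.74% − 14.7600% = +3.98%

+3.98%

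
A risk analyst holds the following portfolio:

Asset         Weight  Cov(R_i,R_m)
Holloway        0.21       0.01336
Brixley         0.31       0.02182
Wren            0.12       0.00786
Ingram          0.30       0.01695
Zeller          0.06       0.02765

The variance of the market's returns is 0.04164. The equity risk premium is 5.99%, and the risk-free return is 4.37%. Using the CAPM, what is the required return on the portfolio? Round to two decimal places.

6.85%

β_Holloway = 0.01336 / 0.04164 = 0.3208
β_Brixley = 0.02182 / 0.04164 = 0.5240
β_Wren = 0.00786 / 0.04164 = 0.1888
β_Ingram = 0.01695 / 0.04164 = 0.4071
β_Zeller = 0.02765 / 0.04164 = 0.6640
β_P = Σ w_i β_i = 0.21×0.3208 + 0.31×0.5240 + 0.12×0.1888 + 0.30×0.4071 + 0.06×0.6640 = 0.4144
E(R_P) = R_f + β_P × MRP = 4.37% + 0.4144 × 5.99% = 6.85%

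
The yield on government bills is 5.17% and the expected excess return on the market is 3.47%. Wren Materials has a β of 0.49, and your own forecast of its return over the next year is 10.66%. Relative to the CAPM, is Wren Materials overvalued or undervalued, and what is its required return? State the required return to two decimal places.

Undervalued; required return 6.87%

Required return = R_f + β·MRP = 5.17% + 0.49 × 3.47% = 6.87%
Forecast 10.66% > required 6.87% → the stock plots above the SML → undervalued.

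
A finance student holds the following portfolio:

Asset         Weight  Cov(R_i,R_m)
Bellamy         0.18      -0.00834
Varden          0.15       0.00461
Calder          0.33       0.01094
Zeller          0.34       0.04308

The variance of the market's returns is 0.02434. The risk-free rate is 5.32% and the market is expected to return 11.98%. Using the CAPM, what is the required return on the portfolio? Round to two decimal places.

10.09%

β_Bellamy = -0.00834 / 0.02434 = -0.3426
β_Varden = 0.00461 / 0.02434 = 0.1894
β_Calder = 0.01094 / 0.02434 = 0.4495
β_Zeller = 0.04308 / 0.02434 = 1.7699
β_P = Σ w_i β_i = 0.18×-0.3426 + 0.15×0.1894 + 0.33×0.4495 + 0.34×1.7699 = 0.7168
MRP = 11.98% − 5.32% = 6.66%
E(R_P) = R_f + β_P × MRP = 5.32% + 0.7168 × 6.66% = 10.09%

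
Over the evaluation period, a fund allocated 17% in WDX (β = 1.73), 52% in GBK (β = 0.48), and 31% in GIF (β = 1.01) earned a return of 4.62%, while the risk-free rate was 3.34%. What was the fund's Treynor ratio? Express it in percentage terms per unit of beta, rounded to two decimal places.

1.49%

β_P = 0.17×1.73 + 0.52×0.48 + 0.31×1.01 = 0.8568
Treynor = (R_P − R_f) / β_P = (4.62% − 3.34%) / 0.8568 = 1.28% / 0.8568 = 1.49%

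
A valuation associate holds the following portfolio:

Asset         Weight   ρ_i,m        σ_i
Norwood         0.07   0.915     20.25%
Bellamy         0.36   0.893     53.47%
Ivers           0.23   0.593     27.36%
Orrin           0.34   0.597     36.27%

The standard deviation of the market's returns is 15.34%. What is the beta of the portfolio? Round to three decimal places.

1.928

β_Norwood = 0.915 × 20.25% / 15.34% = 1.2079
β_Bellamy = 0.893 × 53.47% / 15.34% = 3.1127
β_Ivers = 0.593 × 27.36% / 15.34% = 1.0577
β_Orrin = 0.597 × 36.27% / 15.34% = 1.4116
β_P = Σ w_i β_i = 0.07×1.2079 + 0.36×3.1127 + 0.23×1.0577 + 0.34×1.4116 = 1.9283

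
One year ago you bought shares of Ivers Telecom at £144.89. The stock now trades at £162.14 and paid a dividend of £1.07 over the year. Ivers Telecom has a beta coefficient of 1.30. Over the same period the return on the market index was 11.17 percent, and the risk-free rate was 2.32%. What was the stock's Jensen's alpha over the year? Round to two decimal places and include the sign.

Realised HPR = (P1 + D1 − P0) / P0 = (162.14 + 1.07 − 144.89) / 144.89 = 18.32 / 144.89 = 12.6441%
MRP = 11.17% − 2.32% = 8.85%
CAPM required = R_f + β·MRP = 2.32% + 1.30 × 8.85% = 13.8250%
α = realised − required = 12.6441% − 13.8250% = -1.18%

-1.18%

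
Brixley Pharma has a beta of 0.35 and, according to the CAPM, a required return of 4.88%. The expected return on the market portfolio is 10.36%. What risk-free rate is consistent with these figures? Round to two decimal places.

E(R) = R_f + β(E(R_m) − R_f) = R_f(1 − β) + β·E(R_m)
4.88% = R_f × (1 − 0.35) + 0.35 × 10.36%
4.88% = R_f × 0.65 + 3.6260%
R_f = (4.88% − 3.6260%) / 0.65 = 1.93%

1.93%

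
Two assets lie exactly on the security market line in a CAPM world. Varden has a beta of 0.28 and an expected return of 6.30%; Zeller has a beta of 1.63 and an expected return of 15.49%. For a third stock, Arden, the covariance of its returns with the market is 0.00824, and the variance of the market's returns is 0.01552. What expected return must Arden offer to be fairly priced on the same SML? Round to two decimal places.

MRP = (15.49% − 6.30%) / (1.63 − 0.28) = 6.8074%
R_f = 6.30% − 0.28 × 6.8074% = 4.3939%
β_Arden = Cov / Var(R_m) = 0.00824 / 0.01552 = 0.5309
E(R_Arden) = R_f + β × MRP = 4.3939% + 0.5309 × 6.8074% = 8.01%

8.01%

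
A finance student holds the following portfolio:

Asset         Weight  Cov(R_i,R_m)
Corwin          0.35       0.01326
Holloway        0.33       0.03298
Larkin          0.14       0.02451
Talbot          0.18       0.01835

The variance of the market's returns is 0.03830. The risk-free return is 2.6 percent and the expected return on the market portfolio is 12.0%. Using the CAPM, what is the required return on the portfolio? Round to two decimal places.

β_Corwin = 0.01326 / 0.03830 = 0.3462
β_Holloway = 0.03298 / 0.03830 = 0.8611
β_Larkin = 0.02451 / 0.03830 = 0.6399
β_Talbot = 0.01835 / 0.03830 = 0.4791
β_P = Σ w_i β_i = 0.35×0.3462 + 0.33×0.8611 + 0.14×0.6399 + 0.18×0.4791 = 0.5812
MRP = 12.0% − 2.6% = 9.40%
E(R_P) = R_f + β_P × MRP = 2.6% + 0.5812 × 9.4% = 8.06%

8.06%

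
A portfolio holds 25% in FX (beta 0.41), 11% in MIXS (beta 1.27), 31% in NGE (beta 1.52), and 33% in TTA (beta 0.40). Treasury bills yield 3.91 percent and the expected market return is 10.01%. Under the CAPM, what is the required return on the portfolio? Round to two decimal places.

9.07%

β_P = Σ w_i β_i = 0.25×0.41 + 0.11×1.27 + 0.31×1.52 + 0.33×0.40 = 0.8454
MRP = 10.01% − 3.91% = 6.10%
E(R_P) = R_f + β_P × MRP = 3.91% + 0.8454 × 6.10% = 9.07%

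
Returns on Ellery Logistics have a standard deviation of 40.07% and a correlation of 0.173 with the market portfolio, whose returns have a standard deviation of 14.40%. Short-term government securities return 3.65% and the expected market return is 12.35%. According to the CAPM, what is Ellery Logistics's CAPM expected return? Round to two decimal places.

7.84%

β = ρ × σ_i / σ_m = 0.173 × 40.07% / 14.40% = 0.4814
MRP = 12.35% − 3.65% = 8.70%
E(R) = 3.65% + 0.4814 × 8.70% = 7.84%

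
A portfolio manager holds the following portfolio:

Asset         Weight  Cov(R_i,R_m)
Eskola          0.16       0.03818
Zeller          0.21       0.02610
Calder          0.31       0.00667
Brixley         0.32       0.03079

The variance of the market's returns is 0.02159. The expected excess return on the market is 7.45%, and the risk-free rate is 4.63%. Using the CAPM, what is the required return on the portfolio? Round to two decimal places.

12.74%

β_Eskola = 0.03818 / 0.02159 = 1.7684
β_Zeller = 0.02610 / 0.02159 = 1.2089
β_Calder = 0.00667 / 0.02159 = 0.3089
β_Brixley = 0.03079 / 0.02159 = 1.4261
β_P = Σ w_i β_i = 0.16×1.7684 + 0.21×1.2089 + 0.31×0.3089 + 0.32×1.4261 = 1.0889
E(R_P) = R_f + β_P × MRP = 4.63% + 1.0889 × 7.45% = 12.74%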